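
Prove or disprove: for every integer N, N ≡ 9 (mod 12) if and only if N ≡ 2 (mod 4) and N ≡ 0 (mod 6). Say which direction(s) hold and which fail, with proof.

[⇒] This fails: N = 9 gives 9 ≡ 9 (mod 12) but 9 ≡ 1 (mod 4), so the conjunction on the right does not hold.

[⇐] This fails: N = 6 satisfies both congruences on the right (6 ≡ 2 mod 4 and 6 ≡ 0 mod 6) yet 6 ≡ 6 (mod 12), not 9.

Both directions fail.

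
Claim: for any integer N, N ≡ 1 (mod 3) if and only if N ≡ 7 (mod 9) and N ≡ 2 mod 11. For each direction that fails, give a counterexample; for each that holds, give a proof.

Only the reverse direction holds.

(⇐) If N ≡ 7 (mod 9) and N ≡ 2 (mod 11), then by the Chinese remainder theorem N ≡ 79 (mod 99). Since 79 ≡ 1 (mod 3) and 3 ∣ 99, we get N ≡ 1 (mod 3).

(⇒) This fails: N = 1 gives 1 ≡ 1 (mod 3) but 1 ≡ 1 (mod 9), so the conjunction on the right does not hold.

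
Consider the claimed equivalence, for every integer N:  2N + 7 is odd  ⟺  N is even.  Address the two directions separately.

(→) This fails: take N = 5. Then 2N + 7 = 17, which is odd, yet N = 5 is odd, not even.

(←) Suppose N is even. Since 2 is even, 2N is even for every N, so 2N + 7 has the same parity as 7, which is odd. Hence 2N + 7 is odd.

Only the converse holds.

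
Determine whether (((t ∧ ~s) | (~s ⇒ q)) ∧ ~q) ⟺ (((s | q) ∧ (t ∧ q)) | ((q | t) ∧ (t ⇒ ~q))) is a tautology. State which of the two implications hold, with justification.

Forward direction. This fails. Under q = F, t = F, s = T, the left side is true but the right side is false.

Converse. This fails. Under q = T, t = F, s = F, the left side is false but the right side is true.

Neither direction holds.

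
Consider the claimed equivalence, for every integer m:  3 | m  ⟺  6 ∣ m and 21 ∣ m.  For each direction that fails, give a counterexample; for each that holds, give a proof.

[⇒] This fails: take m = 3. Certainly 3 ∣ 3, but 6 ∤ 3.

[⇐] Suppose 6 ∣ m and 21 ∣ m. Any common multiple of 6 and 21 is a multiple of their lcm; here lcm(6, 21) = 6·21/gcd(6, 21) = 126/3 = 42, so 42 ∣ m. Since 3 ∣ 42, it follows that 3 ∣ m.

Not equivalent: only (⇐) holds.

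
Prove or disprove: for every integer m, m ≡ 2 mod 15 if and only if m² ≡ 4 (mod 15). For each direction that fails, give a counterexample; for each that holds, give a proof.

(⟹) Suppose m ≡ 2 mod 15. Write m = 15j + 2. Then (15j + 2)² = 225j² + 60j + 4 = 15(15j² + 4j) + 4, so m² ≡ 4 (mod 15).

(⟸) This fails: take m = 7. Then 7² = 49 ≡ 4 (mod 15), yet 7 ≡ 7 (mod 15), not 2.

Not equivalent: only (⇒) holds.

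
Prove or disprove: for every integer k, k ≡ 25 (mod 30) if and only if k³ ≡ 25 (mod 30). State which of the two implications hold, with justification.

Both implications hold.

(⇒) Suppose k ≡ 25 (mod 30). Write k = 30j + 25. Then (30j + 25)³ = 27000j³ + 67500j² + 56250j + 15625 = 30(900j³ + 2250j² + 1875j + 520) + 25, so k³ ≡ 25 (mod 30).

(⇐) Conversely, suppose k³ ≡ 25 (mod 30). The only residue r in {0, …, 29} with r³ ≡ 25 (mod 30) is r = 25, so k ≡ 25 (mod 30).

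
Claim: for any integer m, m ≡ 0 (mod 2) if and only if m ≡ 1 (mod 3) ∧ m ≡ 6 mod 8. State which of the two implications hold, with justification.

(⇒) This fails: m = 0 gives 0 ≡ 0 (mod 2) but 0 ≡ 0 (mod 3), so the conjunction on the right does not hold.

(⇐) Conversely, if m ≡ 1 (mod 3) and m ≡ 6 (mod 8), then by the Chinese remainder theorem m ≡ 22 (mod 24). Since 22 ≡ 0 (mod 2) and 2 ∣ 24, we get m ≡ 0 (mod 2).

Only the reverse direction holds.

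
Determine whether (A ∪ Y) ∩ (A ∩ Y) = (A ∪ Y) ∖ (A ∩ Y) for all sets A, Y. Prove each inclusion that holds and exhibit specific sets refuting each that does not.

(⊆) fails and (⊇) fails.

(⊆) This inclusion fails. Take A = {1}, Y = {1}; then 1 ∈ (A ∪ Y) ∩ (A ∩ Y) but 1 ∉ (A ∪ Y) ∖ (A ∩ Y).

(⊇) This inclusion fails. Take A = {1}, Y = ∅; then 1 ∈ (A ∪ Y) ∖ (A ∩ Y) but 1 ∉ (A ∪ Y) ∩ (A ∩ Y).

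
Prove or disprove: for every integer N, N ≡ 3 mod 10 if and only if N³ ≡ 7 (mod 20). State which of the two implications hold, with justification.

(⇒) This fails: take N = 13. Then 13 ≡ 3 (mod 10), but 13³ = 2197 ≡ 17 (mod 20), not 7.

(⇐) Conversely, the residues r modulo 20 with r³ ≡ 7 (mod 20) are exactly {3}, and each is ≡ 3 (mod 10).

The forward direction fails; the converse holds.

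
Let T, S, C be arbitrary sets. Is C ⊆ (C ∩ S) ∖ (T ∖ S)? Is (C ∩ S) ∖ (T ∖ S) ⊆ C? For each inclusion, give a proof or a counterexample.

(⊆) fails; (⊇) holds.

(⟹) This inclusion fails. Take T = ∅, S = ∅, C = {1}; then 1 ∈ C but 1 ∉ (C ∩ S) ∖ (T ∖ S).

(⟸) Let x ∈ (C ∩ S) ∖ (T ∖ S). Then either x ∈ S ∩ C and x ∉ T; or x ∈ T ∩ S ∩ C. In each case x ∈ C, so (C ∩ S) ∖ (T ∖ S) ⊆ C.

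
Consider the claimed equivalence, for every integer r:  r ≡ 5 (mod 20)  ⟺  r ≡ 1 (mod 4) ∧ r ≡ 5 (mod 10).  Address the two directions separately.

(⟸) If r ≡ 1 (mod 4) and r ≡ 5 (mod 10), then by the Chinese remainder theorem r ≡ 5 (mod 20). This is exactly r ≡ 5 (mod 20).

(⟹) Suppose r ≡ 5 (mod 20); write r = 20j + 5. Since 4 ∣ 20, reducing mod 4 gives r ≡ 5 ≡ 1 (mod 4); since 10 ∣ 20, reducing mod 10 gives r ≡ 5 (mod 10).

Both directions hold.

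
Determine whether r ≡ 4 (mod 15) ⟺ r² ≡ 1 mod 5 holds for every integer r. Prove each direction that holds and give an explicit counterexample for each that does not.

Forward direction. Suppose r ≡ 4 (mod 15). Then r² ≡ 4² = 16 (mod 15), and since 5 ∣ 15, also r² ≡ 1 (mod 5).

Converse. This fails: take r = 1. Then 1² = 1 ≡ 1 (mod 5), yet 1 ≡ 1 (mod 15), not 4.

Only the forward implication holds.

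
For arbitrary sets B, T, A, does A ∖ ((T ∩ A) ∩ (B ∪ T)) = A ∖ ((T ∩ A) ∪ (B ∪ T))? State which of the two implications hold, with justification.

The sets are not equal: only the reverse inclusion holds.

(⟸) Let x ∈ A ∖ ((T ∩ A) ∪ (B ∪ T)). Then x ∈ A and x ∉ B, T, from which x ∈ A ∖ ((T ∩ A) ∩ (B ∪ T)).

(⟹) This inclusion fails. Take B = {1}, T = ∅, A = {1}; then 1 ∈ A ∖ ((T ∩ A) ∩ (B ∪ T)) but 1 ∉ A ∖ ((T ∩ A) ∪ (B ∪ T)).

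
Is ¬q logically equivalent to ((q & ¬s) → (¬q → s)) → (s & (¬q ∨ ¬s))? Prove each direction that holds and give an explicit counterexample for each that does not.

(→) This fails. Under q = F, s = F, the left side is true but the right side is false.

(←) Assume the antecedent. If q is true, the antecedent cannot hold. If q is false, ¬q reduces to true regardless of the other variables. Either way ¬q holds.

Not equivalent: only (⇐) holds.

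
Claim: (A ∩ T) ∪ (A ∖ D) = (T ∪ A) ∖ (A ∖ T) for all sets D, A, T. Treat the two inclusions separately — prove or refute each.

Neither inclusion holds.

(⟹) This inclusion fails. Take D = ∅, A = {1}, T = ∅; then 1 ∈ (A ∩ T) ∪ (A ∖ D) but 1 ∉ (T ∪ A) ∖ (A ∖ T).

(⟸) This inclusion fails. Take D = ∅, A = ∅, T = {1}; then 1 ∈ (T ∪ A) ∖ (A ∖ T) but 1 ∉ (A ∩ T) ∪ (A ∖ D).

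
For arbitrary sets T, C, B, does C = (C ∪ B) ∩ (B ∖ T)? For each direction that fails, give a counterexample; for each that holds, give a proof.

(⊆) This inclusion fails. Take T = ∅, C = {1}, B = ∅; then 1 ∈ C but 1 ∉ (C ∪ B) ∩ (B ∖ T).

(⊇) This inclusion fails. Take T = ∅, C = ∅, B = {1}; then 1 ∈ (C ∪ B) ∩ (B ∖ T) but 1 ∉ C.

Both inclusions fail.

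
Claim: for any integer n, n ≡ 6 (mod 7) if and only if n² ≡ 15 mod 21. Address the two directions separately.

Neither direction holds.

[⇒] This fails: take n = 13. Then 13 ≡ 6 (mod 7), but 13² = 169 ≡ 1 (mod 21), not 15.

[⇐] This fails: take n = 15. Then 15² = 225 ≡ 15 (mod 21), yet 15 ≡ 1 (mod 7), not 6.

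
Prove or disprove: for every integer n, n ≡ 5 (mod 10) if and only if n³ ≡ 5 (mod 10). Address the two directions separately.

Equivalent; both directions hold.

[⇐] Suppose n³ ≡ 5 (mod 10). The only residue r in {0, …, 9} with r³ ≡ 5 (mod 10) is r = 5, so n ≡ 5 (mod 10).

[⇒] Suppose n ≡ 5 (mod 10). Write n = 10j + 5. Then (10j + 5)³ = 1000j³ + 1500j² + 750j + 125 = 10(100j³ + 150j² + 75j + 12) + 5, so n³ ≡ 5 (mod 10).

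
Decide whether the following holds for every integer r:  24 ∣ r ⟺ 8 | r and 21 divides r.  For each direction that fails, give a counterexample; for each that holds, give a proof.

Forward direction. This fails: take r = 24. Certainly 24 ∣ 24, but 21 ∤ 24.

Converse. Suppose 8 ∣ r and 21 ∣ r. Any common multiple of 8 and 21 is a multiple of their lcm; here gcd(8, 21) = 1, so lcm(8, 21) = 8·21 = 168, so 168 ∣ r. Since 24 ∣ 168, it follows that 24 ∣ r.

Only the converse holds.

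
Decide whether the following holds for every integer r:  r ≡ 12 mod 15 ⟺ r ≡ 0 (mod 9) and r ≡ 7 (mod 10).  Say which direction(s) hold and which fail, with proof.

Forward direction. This fails: r = 72 gives 72 ≡ 12 (mod 15) but 72 ≡ 2 (mod 10), so the conjunction on the right does not hold.

Converse. If r ≡ 0 (mod 9) and r ≡ 7 (mod 10), then by the Chinese remainder theorem r ≡ 27 (mod 90). Since 27 ≡ 12 (mod 15) and 15 ∣ 90, we get r ≡ 12 (mod 15).

(⇒) fails; (⇐) holds.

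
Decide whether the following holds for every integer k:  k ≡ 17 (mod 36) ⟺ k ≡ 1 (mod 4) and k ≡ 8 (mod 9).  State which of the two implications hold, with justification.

Equivalent; both directions hold.

(⇒) Suppose k ≡ 17 (mod 36); write k = 36j + 17. Since 4 ∣ 36, reducing mod 4 gives k ≡ 17 ≡ 1 (mod 4); since 9 ∣ 36, reducing mod 9 gives k ≡ 17 ≡ 8 (mod 9).

(⇐) Conversely, if k ≡ 1 (mod 4) and k ≡ 8 (mod 9), then by the Chinese remainder theorem k ≡ 17 (mod 36). This is exactly k ≡ 17 (mod 36).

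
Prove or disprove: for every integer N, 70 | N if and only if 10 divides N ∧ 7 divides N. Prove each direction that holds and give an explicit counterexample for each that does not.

Equivalent; both directions hold.

[⇒] If 70 ∣ N, write N = 70q. Since 70 = 7·10, N = 10·(7q), so 10 ∣ N; and since 70 = 10·7, N = 7·(10q), so 7 ∣ N.

[⇐] Suppose 10 ∣ N and 7 ∣ N. Any common multiple of 10 and 7 is a multiple of their lcm; here gcd(10, 7) = 1, so lcm(10, 7) = 10·7 = 70, so 70 ∣ N.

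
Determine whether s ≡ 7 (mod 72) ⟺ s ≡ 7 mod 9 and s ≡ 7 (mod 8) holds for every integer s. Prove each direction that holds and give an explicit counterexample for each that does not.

Forward direction. Suppose s ≡ 7 (mod 72); write s = 72j + 7. Since 9 ∣ 72, reducing mod 9 gives s ≡ 7 (mod 9); since 8 ∣ 72, reducing mod 8 gives s ≡ 7 (mod 8).

Converse. If s ≡ 7 (mod 9) and s ≡ 7 (mod 8), then by the Chinese remainder theorem s ≡ 7 (mod 72). This is exactly s ≡ 7 (mod 72).

The biconditional holds.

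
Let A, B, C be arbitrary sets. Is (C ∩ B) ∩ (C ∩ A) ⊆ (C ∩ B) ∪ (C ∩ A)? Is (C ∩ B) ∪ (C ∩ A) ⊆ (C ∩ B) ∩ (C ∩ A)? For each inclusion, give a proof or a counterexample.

Only the forward inclusion holds.

(⟹) Let x ∈ (C ∩ B) ∩ (C ∩ A). Then x ∈ A ∩ B ∩ C, from which x ∈ (C ∩ B) ∪ (C ∩ A).

(⟸) This inclusion fails. Take A = {1}, B = ∅, C = {1}; then 1 ∈ (C ∩ B) ∪ (C ∩ A) but 1 ∉ (C ∩ B) ∩ (C ∩ A).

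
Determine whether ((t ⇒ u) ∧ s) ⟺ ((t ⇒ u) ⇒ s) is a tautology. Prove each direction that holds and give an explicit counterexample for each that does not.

Only the forward implication holds.

Converse. This fails. Under u = F, s = F, t = T, the left side is false but the right side is true.

Forward direction. Assume the antecedent. If u is true, the antecedent forces (u = T, s = T, t = F) or (u = T, s = T, t = T), and (t ⇒ u) ⇒ s holds there. If u is false, the antecedent forces (u = F, s = T, t = F), and (t ⇒ u) ⇒ s holds there. Either way (t ⇒ u) ⇒ s holds.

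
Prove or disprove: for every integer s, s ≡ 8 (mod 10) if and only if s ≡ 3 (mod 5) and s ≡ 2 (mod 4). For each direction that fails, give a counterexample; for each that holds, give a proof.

(→) This fails: s = 8 gives 8 ≡ 8 (mod 10) but 8 ≡ 0 (mod 4), so the conjunction on the right does not hold.

(←) Conversely, if s ≡ 3 (mod 5) and s ≡ 2 (mod 4), then by the Chinese remainder theorem s ≡ 18 (mod 20). Since 18 ≡ 8 (mod 10) and 10 ∣ 20, we get s ≡ 8 (mod 10).

The forward direction fails; the converse holds.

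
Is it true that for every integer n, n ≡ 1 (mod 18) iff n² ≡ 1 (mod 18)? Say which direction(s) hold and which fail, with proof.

Only the forward implication holds.

(⟹) Suppose n ≡ 1 (mod 18). Write n = 18j + 1. Then (18j + 1)² = 324j² + 36j + 1 = 18(18j² + 2j) + 1, so n² ≡ 1 (mod 18).

(⟸) This fails: take n = 17. Then 17² = 289 ≡ 1 (mod 18), yet 17 ≡ 17 (mod 18), not 1.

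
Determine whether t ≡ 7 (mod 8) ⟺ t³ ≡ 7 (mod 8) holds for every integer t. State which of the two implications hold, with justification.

(⟸) For the converse, argue contrapositively. If t ≢ 7 (mod 8), then t is congruent to one of 0, 1, 2, 3, 4, 5, 6 modulo 8, and these give t³ ≡ 0, 1, 0, 3, 0, 5, 0 respectively — never 7.

(⟹) Suppose t ≡ 7 (mod 8). Write t = 8j + 7. Then (8j + 7)³ = 512j³ + 1344j² + 1176j + 343 = 8(64j³ + 168j² + 147j + 42) + 7, so t³ ≡ 7 (mod 8).

The biconditional holds.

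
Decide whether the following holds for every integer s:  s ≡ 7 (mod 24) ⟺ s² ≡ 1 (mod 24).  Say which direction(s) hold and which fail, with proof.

Not equivalent: only (⇒) holds.

(⇒) Suppose s ≡ 7 (mod 24). Write s = 24j + 7. Then (24j + 7)² = 576j² + 336j + 49 = 24(24j² + 14j + 2) + 1, so s² ≡ 1 (mod 24).

(⇐) This fails: take s = 1. Then 1² = 1 ≡ 1 (mod 24), yet 1 ≡ 1 (mod 24), not 7.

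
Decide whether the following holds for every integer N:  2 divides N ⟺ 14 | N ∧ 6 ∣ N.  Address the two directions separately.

[⇐] Suppose 14 ∣ N and 6 ∣ N. Any common multiple of 14 and 6 is a multiple of their lcm; here lcm(14, 6) = 14·6/gcd(14, 6) = 84/2 = 42, so 42 ∣ N. Since 2 ∣ 42, it follows that 2 ∣ N.

[⇒] This fails: take N = 2. Certainly 2 ∣ 2, but 14 ∤ 2.

Only the reverse direction holds.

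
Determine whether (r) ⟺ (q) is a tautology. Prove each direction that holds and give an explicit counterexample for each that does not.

[⇒] This fails. Under r = T, q = F, the left side is true but the right side is false.

[⇐] This fails. Under r = F, q = T, the left side is false but the right side is true.

(⇒) fails and (⇐) fails.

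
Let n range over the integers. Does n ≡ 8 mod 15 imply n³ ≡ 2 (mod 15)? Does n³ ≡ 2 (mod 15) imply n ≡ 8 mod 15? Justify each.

(⟹) Suppose n ≡ 8 mod 15. Write n = 15j + 8. Then (15j + 8)³ = 3375j³ + 5400j² + 2880j + 512 = 15(225j³ + 360j² + 192j + 34) + 2, so n³ ≡ 2 (mod 15).

(⟸) Conversely, suppose n³ ≡ 2 (mod 15). The only residue r in {0, …, 14} with r³ ≡ 2 (mod 15) is r = 8, so n ≡ 8 (mod 15).

Both directions hold.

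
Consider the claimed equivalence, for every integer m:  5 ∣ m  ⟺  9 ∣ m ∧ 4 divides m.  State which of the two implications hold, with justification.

Forward direction. This fails: take m = 5. Certainly 5 ∣ 5, but 9 ∤ 5.

Converse. This fails: take m = 36. Both 9 ∣ 36 and 4 ∣ 36, yet 36 is not a multiple of 5 (since 36 = 7·5 + 1), so 5 ∤ 36.

Neither direction holds.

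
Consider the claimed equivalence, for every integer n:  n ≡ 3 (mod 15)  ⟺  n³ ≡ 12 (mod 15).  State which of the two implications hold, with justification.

Both implications hold.

(⟸) Suppose n³ ≡ 12 (mod 15). The only residue r in {0, …, 14} with r³ ≡ 12 (mod 15) is r = 3, so n ≡ 3 (mod 15).

(⟹) Suppose n ≡ 3 (mod 15). Write n = 15j + 3. Then (15j + 3)³ = 3375j³ + 2025j² + 405j + 27 = 15(225j³ + 135j² + 27j + 1) + 12, so n³ ≡ 12 (mod 15).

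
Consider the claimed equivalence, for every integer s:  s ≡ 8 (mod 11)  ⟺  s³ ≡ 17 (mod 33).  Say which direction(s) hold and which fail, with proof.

(⇐) The residues r modulo 33 with r³ ≡ 17 (mod 33) are exactly {8}, and each is ≡ 8 (mod 11).

(⇒) This fails: take s = 19. Then 19 ≡ 8 (mod 11), but 19³ = 6859 ≡ 28 (mod 33), not 17.

The forward direction fails; the converse holds.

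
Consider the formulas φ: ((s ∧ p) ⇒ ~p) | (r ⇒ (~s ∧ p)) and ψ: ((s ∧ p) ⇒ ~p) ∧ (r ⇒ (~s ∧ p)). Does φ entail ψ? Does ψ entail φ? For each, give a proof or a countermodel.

(→) This fails. Under r = T, p = F, s = F, the left side is true but the right side is false.

(←) Assume the antecedent. If r is true, the antecedent forces (r = T, p = T, s = F), and the consequent holds there. If r is false, the consequent reduces to true regardless of the other variables. Either way the consequent holds.

(⇒) fails; (⇐) holds.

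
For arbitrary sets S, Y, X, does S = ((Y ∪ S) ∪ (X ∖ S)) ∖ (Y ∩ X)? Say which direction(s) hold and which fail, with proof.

(⟹) This inclusion fails. Take S = {1}, Y = {1}, X = {1}; then 1 ∈ S but 1 ∉ ((Y ∪ S) ∪ (X ∖ S)) ∖ (Y ∩ X).

(⟸) This inclusion fails. Take S = ∅, Y = {1}, X = ∅; then 1 ∈ ((Y ∪ S) ∪ (X ∖ S)) ∖ (Y ∩ X) but 1 ∉ S.

Both inclusions fail.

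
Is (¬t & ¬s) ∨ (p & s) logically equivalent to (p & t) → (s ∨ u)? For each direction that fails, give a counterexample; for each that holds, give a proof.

(→) Assume the antecedent. If t is true, the antecedent forces (s = T, u = F, p = T, t = T) or (s = T, u = T, p = T, t = T), and (p & t) → (s ∨ u) holds there. If t is false, (p & t) → (s ∨ u) reduces to true regardless of the other variables. Either way (p & t) → (s ∨ u) holds.

(←) This fails. Under s = T, u = F, p = F, t = F, the left side is false but the right side is true.

The forward direction holds; the converse fails.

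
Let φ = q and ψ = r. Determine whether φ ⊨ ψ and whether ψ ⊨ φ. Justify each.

(⇒) fails and (⇐) fails.

(⟹) This fails. Under r = F, q = T, the left side is true but the right side is false.

(⟸) This fails. Under r = T, q = F, the left side is false but the right side is true.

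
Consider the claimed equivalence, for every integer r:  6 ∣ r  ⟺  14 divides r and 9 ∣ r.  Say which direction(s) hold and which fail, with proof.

(⇒) fails; (⇐) holds.

(→) This fails: take r = 6. Certainly 6 ∣ 6, but 14 ∤ 6.

(←) Suppose 14 ∣ r and 9 ∣ r. Any common multiple of 14 and 9 is a multiple of their lcm; here gcd(14, 9) = 1, so lcm(14, 9) = 14·9 = 126, so 126 ∣ r. Since 6 ∣ 126, it follows that 6 ∣ r.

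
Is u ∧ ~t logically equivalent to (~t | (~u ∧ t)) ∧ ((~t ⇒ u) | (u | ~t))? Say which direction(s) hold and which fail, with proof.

(⟹) Assume the antecedent. If t is true, the antecedent cannot hold. If t is false, the consequent reduces to true regardless of the other variables. Either way the consequent holds.

(⟸) This fails. Under t = F, u = F, the left side is false but the right side is true.

Only the forward implication holds.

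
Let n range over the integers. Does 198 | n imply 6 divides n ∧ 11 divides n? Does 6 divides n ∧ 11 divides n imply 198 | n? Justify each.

(⟹) If 198 ∣ n, write n = 198q. Since 198 = 33·6, n = 6·(33q), so 6 ∣ n; and since 198 = 18·11, n = 11·(18q), so 11 ∣ n.

(⟸) This fails: take n = 66. Both 6 ∣ 66 and 11 ∣ 66, yet 66 is not a multiple of 198 (since 66 = 0·198 + 66), so 198 ∤ 66.

(⇒) holds; (⇐) fails.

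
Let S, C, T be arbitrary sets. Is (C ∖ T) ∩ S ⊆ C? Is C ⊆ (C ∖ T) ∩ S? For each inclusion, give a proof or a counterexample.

(⊇) This inclusion fails. Take S = ∅, C = {1}, T = ∅; then 1 ∈ C but 1 ∉ (C ∖ T) ∩ S.

(⊆) Let x ∈ (C ∖ T) ∩ S. Then x ∈ S ∩ C and x ∉ T, from which x ∈ C.

Only the forward inclusion holds.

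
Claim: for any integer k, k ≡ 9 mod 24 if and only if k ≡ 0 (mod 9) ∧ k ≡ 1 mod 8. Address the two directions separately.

Only the reverse direction holds.

Forward direction. This fails: k = 57 gives 57 ≡ 9 (mod 24) but 57 ≡ 3 (mod 9), so the conjunction on the right does not hold.

Converse. If k ≡ 0 (mod 9) and k ≡ 1 (mod 8), then by the Chinese remainder theorem k ≡ 9 (mod 72). Since 9 ≡ 9 (mod 24) and 24 ∣ 72, we get k ≡ 9 (mod 24).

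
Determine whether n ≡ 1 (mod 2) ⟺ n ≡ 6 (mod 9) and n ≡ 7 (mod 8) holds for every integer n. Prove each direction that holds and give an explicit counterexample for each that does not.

(→) This fails: n = 1 gives 1 ≡ 1 (mod 2) but 1 ≡ 1 (mod 9), so the conjunction on the right does not hold.

(←) Conversely, if n ≡ 6 (mod 9) and n ≡ 7 (mod 8), then by the Chinese remainder theorem n ≡ 15 (mod 72). Since 15 ≡ 1 (mod 2) and 2 ∣ 72, we get n ≡ 1 (mod 2).

Only the reverse direction holds.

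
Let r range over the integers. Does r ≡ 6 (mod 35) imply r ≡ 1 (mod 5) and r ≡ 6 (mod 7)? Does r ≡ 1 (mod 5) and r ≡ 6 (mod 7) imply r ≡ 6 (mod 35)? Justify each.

Both directions hold.

(⇒) Suppose r ≡ 6 (mod 35); write r = 35j + 6. Since 5 ∣ 35, reducing mod 5 gives r ≡ 6 ≡ 1 (mod 5); since 7 ∣ 35, reducing mod 7 gives r ≡ 6 (mod 7).

(⇐) Conversely, if r ≡ 1 (mod 5) and r ≡ 6 (mod 7), then by the Chinese remainder theorem r ≡ 6 (mod 35). This is exactly r ≡ 6 (mod 35).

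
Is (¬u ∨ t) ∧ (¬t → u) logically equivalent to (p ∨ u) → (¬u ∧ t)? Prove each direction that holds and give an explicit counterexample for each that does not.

(⟹) This fails. Under p = F, u = T, t = T, the left side is true but the right side is false.

(⟸) This fails. Under p = F, u = F, t = F, the left side is false but the right side is true.

Neither direction holds.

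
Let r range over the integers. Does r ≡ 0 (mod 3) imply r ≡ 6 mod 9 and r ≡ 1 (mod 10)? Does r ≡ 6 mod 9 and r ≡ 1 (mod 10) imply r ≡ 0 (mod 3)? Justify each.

(⟹) This fails: r = 0 gives 0 ≡ 0 (mod 3) but 0 ≡ 0 (mod 9), so the conjunction on the right does not hold.

(⟸) Conversely, if r ≡ 6 (mod 9) and r ≡ 1 (mod 10), then by the Chinese remainder theorem r ≡ 51 (mod 90). Since 51 ≡ 0 (mod 3) and 3 ∣ 90, we get r ≡ 0 (mod 3).

(⇒) fails; (⇐) holds.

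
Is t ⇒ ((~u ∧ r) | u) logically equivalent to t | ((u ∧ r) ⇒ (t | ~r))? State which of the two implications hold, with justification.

(⇒) This fails. Under t = F, u = T, r = T, the left side is true but the right side is false.

(⇐) This fails. Under t = T, u = F, r = F, the left side is false but the right side is true.

Neither implication holds.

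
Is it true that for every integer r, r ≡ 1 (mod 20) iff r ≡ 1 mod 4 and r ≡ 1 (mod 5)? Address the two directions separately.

Both directions hold; the statement is true.

(⟸) If r ≡ 1 (mod 4) and r ≡ 1 (mod 5), then by the Chinese remainder theorem r ≡ 1 (mod 20). This is exactly r ≡ 1 (mod 20).

(⟹) Suppose r ≡ 1 (mod 20); write r = 20j + 1. Since 4 ∣ 20, reducing mod 4 gives r ≡ 1 (mod 4); since 5 ∣ 20, reducing mod 5 gives r ≡ 1 (mod 5).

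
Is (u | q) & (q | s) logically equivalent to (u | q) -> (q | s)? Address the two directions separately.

(⟹) Assume the antecedent. If s is true, (u | q) -> (q | s) reduces to true regardless of the other variables. If s is false, the antecedent forces (u = F, s = F, q = T) or (u = T, s = F, q = T), and (u | q) -> (q | s) holds there. Either way (u | q) -> (q | s) holds.

(⟸) This fails. Under u = F, s = F, q = F, the left side is false but the right side is true.

Only the forward direction holds.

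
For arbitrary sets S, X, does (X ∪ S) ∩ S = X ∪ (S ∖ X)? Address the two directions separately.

(⊆) holds; (⊇) fails.

(⟹) Let x ∈ (X ∪ S) ∩ S. Then either x ∈ S and x ∉ X; or x ∈ S ∩ X. In each case x ∈ X ∪ (S ∖ X), so (X ∪ S) ∩ S ⊆ X ∪ (S ∖ X).

(⟸) This inclusion fails. Take S = ∅, X = {1}; then 1 ∈ X ∪ (S ∖ X) but 1 ∉ (X ∪ S) ∩ S.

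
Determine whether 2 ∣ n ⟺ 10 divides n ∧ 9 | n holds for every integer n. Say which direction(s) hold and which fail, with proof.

(←) Suppose 10 ∣ n and 9 ∣ n. Any common multiple of 10 and 9 is a multiple of their lcm; here gcd(10, 9) = 1, so lcm(10, 9) = 10·9 = 90, so 90 ∣ n. Since 2 ∣ 90, it follows that 2 ∣ n.

(→) This fails: take n = 2. Certainly 2 ∣ 2, but 10 ∤ 2.

Only the reverse direction holds.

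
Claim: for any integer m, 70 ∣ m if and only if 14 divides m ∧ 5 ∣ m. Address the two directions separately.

(⇒) If 70 ∣ m, write m = 70q. Since 70 = 5·14, m = 14·(5q), so 14 ∣ m; and since 70 = 14·5, m = 5·(14q), so 5 ∣ m.

(⇐) Suppose 14 ∣ m and 5 ∣ m. Any common multiple of 14 and 5 is a multiple of their lcm; here gcd(14, 5) = 1, so lcm(14, 5) = 14·5 = 70, so 70 ∣ m.

The biconditional holds.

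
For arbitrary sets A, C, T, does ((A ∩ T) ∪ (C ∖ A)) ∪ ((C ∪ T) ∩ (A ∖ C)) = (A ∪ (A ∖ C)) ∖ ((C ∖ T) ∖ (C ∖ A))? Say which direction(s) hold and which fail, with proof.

Both inclusions fail.

(⟹) This inclusion fails. Take A = ∅, C = {1}, T = ∅; then 1 ∈ ((A ∩ T) ∪ (C ∖ A)) ∪ ((C ∪ T) ∩ (A ∖ C)) but 1 ∉ (A ∪ (A ∖ C)) ∖ ((C ∖ T) ∖ (C ∖ A)).

(⟸) This inclusion fails. Take A = {1}, C = ∅, T = ∅; then 1 ∈ (A ∪ (A ∖ C)) ∖ ((C ∖ T) ∖ (C ∖ A)) but 1 ∉ ((A ∩ T) ∪ (C ∖ A)) ∪ ((C ∪ T) ∩ (A ∖ C)).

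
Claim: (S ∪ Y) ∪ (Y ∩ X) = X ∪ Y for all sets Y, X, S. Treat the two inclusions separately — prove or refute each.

Forward inclusion. This inclusion fails. Take Y = ∅, X = ∅, S = {1}; then 1 ∈ (S ∪ Y) ∪ (Y ∩ X) but 1 ∉ X ∪ Y.

Reverse inclusion. This inclusion fails. Take Y = ∅, X = {1}, S = ∅; then 1 ∈ X ∪ Y but 1 ∉ (S ∪ Y) ∪ (Y ∩ X).

Neither inclusion holds.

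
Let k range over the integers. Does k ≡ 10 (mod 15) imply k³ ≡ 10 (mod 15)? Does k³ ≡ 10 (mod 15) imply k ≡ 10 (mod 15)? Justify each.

(⟹) Suppose k ≡ 10 (mod 15). Write k = 15j + 10. Then (15j + 10)³ = 3375j³ + 6750j² + 4500j + 1000 = 15(225j³ + 450j² + 300j + 66) + 10, so k³ ≡ 10 (mod 15).

(⟸) Conversely, suppose k³ ≡ 10 (mod 15). The only residue r in {0, …, 14} with r³ ≡ 10 (mod 15) is r = 10, so k ≡ 10 (mod 15).

Both directions hold.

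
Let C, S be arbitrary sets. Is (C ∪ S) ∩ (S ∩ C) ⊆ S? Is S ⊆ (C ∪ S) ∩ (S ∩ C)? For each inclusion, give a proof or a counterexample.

Only the forward inclusion holds.

(⟸) This inclusion fails. Take C = ∅, S = {1}; then 1 ∈ S but 1 ∉ (C ∪ S) ∩ (S ∩ C).

(⟹) Let x ∈ (C ∪ S) ∩ (S ∩ C). Then x ∈ C ∩ S, from which x ∈ S.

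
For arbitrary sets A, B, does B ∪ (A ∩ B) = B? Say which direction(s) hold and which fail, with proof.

(⊇) Let x ∈ B. Then either x ∈ B and x ∉ A; or x ∈ A ∩ B. In each case x ∈ B ∪ (A ∩ B), so B ⊆ B ∪ (A ∩ B).

(⊆) Let x ∈ B ∪ (A ∩ B). Then either x ∈ B and x ∉ A; or x ∈ A ∩ B. In each case x ∈ B, so B ∪ (A ∩ B) ⊆ B.

Both inclusions hold; the sets are equal.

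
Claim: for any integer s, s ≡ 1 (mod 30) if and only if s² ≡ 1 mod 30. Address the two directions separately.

Not equivalent: only (⇒) holds.

(⟹) Suppose s ≡ 1 (mod 30). Write s = 30j + 1. Then (30j + 1)² = 900j² + 60j + 1 = 30(30j² + 2j) + 1, so s² ≡ 1 (mod 30).

(⟸) This fails: take s = 11. Then 11² = 121 ≡ 1 (mod 30), yet 11 ≡ 11 (mod 30), not 1.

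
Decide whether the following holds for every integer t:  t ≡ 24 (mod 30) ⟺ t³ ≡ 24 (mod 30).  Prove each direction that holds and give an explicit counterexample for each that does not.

[⇒] Suppose t ≡ 24 (mod 30). Write t = 30j + 24. Then (30j + 24)³ = 27000j³ + 64800j² + 51840j + 13824 = 30(900j³ + 2160j² + 1728j + 460) + 24, so t³ ≡ 24 (mod 30).

[⇐] Conversely, suppose t³ ≡ 24 (mod 30). The only residue r in {0, …, 29} with r³ ≡ 24 (mod 30) is r = 24, so t ≡ 24 (mod 30).

Both directions hold; the statement is true.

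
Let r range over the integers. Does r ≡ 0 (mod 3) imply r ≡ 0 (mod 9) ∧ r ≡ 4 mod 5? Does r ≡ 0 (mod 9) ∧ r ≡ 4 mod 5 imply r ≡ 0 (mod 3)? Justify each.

Not equivalent: only (⇐) holds.

(⇐) If r ≡ 0 (mod 9) and r ≡ 4 (mod 5), then by the Chinese remainder theorem r ≡ 9 (mod 45). Since 9 ≡ 0 (mod 3) and 3 ∣ 45, we get r ≡ 0 (mod 3).

(⇒) This fails: r = 0 gives 0 ≡ 0 (mod 3) but 0 ≡ 0 (mod 5), so the conjunction on the right does not hold.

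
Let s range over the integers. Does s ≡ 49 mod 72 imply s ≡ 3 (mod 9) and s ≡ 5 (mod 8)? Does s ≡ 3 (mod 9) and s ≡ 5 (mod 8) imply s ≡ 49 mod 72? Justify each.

Neither direction holds.

Forward direction. This fails: s = 49 gives 49 ≡ 49 (mod 72) but 49 ≡ 4 (mod 9), so the conjunction on the right does not hold.

Converse. This fails: s = 21 satisfies both congruences on the right (21 ≡ 3 mod 9 and 21 ≡ 5 mod 8) yet 21 ≡ 21 (mod 72), not 49.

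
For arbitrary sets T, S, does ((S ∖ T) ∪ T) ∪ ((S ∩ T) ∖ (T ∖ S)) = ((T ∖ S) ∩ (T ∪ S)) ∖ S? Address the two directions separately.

Forward inclusion. This inclusion fails. Take T = ∅, S = {1}; then 1 ∈ ((S ∖ T) ∪ T) ∪ ((S ∩ T) ∖ (T ∖ S)) but 1 ∉ ((T ∖ S) ∩ (T ∪ S)) ∖ S.

Reverse inclusion. Let x ∈ ((T ∖ S) ∩ (T ∪ S)) ∖ S. Then x ∈ T and x ∉ S, from which x ∈ ((S ∖ T) ∪ T) ∪ ((S ∩ T) ∖ (T ∖ S)).

The sets are not equal: only the reverse inclusion holds.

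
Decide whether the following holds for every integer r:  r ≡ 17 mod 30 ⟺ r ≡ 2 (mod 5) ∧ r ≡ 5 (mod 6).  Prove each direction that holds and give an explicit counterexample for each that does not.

(←) If r ≡ 2 (mod 5) and r ≡ 5 (mod 6), then by the Chinese remainder theorem r ≡ 17 (mod 30). This is exactly r ≡ 17 (mod 30).

(→) Suppose r ≡ 17 (mod 30); write r = 30j + 17. Since 5 ∣ 30, reducing mod 5 gives r ≡ 17 ≡ 2 (mod 5); since 6 ∣ 30, reducing mod 6 gives r ≡ 17 ≡ 5 (mod 6).

Both directions hold; the statement is true.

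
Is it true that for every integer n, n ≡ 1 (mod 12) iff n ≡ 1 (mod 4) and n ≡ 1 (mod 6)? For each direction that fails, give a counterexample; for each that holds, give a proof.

(⇒) Suppose n ≡ 1 (mod 12); write n = 12j + 1. Since 4 ∣ 12, reducing mod 4 gives n ≡ 1 (mod 4); since 6 ∣ 12, reducing mod 6 gives n ≡ 1 (mod 6).

(⇐) Conversely, if n ≡ 1 (mod 4) and n ≡ 1 (mod 6), then by the Chinese remainder theorem n ≡ 1 (mod 12). This is exactly n ≡ 1 (mod 12).

The biconditional holds.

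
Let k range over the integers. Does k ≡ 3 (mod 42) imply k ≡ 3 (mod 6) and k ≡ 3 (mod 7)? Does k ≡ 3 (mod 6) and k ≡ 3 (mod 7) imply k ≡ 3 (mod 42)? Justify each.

Both implications hold.

(→) Suppose k ≡ 3 (mod 42); write k = 42j + 3. Since 6 ∣ 42, reducing mod 6 gives k ≡ 3 (mod 6); since 7 ∣ 42, reducing mod 7 gives k ≡ 3 (mod 7).

(←) Conversely, if k ≡ 3 (mod 6) and k ≡ 3 (mod 7), then by the Chinese remainder theorem k ≡ 3 (mod 42). This is exactly k ≡ 3 (mod 42).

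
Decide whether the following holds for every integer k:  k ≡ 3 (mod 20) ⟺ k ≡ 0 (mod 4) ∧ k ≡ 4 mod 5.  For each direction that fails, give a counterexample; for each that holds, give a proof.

(⇒) This fails: k = 3 gives 3 ≡ 3 (mod 20) but 3 ≡ 3 (mod 4), so the conjunction on the right does not hold.

(⇐) This fails: k = 4 satisfies both congruences on the right (4 ≡ 0 mod 4 and 4 ≡ 4 mod 5) yet 4 ≡ 4 (mod 20), not 3.

(⇒) fails and (⇐) fails.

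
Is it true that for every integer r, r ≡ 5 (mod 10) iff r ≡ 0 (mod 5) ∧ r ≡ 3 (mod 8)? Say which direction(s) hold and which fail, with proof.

Not equivalent: only (⇐) holds.

[⇒] This fails: r = 25 gives 25 ≡ 5 (mod 10) but 25 ≡ 1 (mod 8), so the conjunction on the right does not hold.

[⇐] Conversely, if r ≡ 0 (mod 5) and r ≡ 3 (mod 8), then by the Chinese remainder theorem r ≡ 35 (mod 40). Since 35 ≡ 5 (mod 10) and 10 ∣ 40, we get r ≡ 5 (mod 10).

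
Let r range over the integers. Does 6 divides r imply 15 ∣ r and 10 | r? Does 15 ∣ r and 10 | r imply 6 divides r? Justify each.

(→) This fails: take r = 6. Certainly 6 ∣ 6, but 15 ∤ 6.

(←) Suppose 15 ∣ r and 10 ∣ r. Any common multiple of 15 and 10 is a multiple of their lcm; here lcm(15, 10) = 15·10/gcd(15, 10) = 150/5 = 30, so 30 ∣ r. Since 6 ∣ 30, it follows that 6 ∣ r.

The forward direction fails; the converse holds.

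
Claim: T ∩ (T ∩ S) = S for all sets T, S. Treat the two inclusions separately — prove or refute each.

Only the forward inclusion holds.

(⊆) Let x ∈ T ∩ (T ∩ S). Then x ∈ T ∩ S, from which x ∈ S.

(⊇) This inclusion fails. Take T = ∅, S = {1}; then 1 ∈ S but 1 ∉ T ∩ (T ∩ S).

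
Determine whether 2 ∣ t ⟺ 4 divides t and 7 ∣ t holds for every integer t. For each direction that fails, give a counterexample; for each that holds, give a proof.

The forward direction fails; the converse holds.

(⟹) This fails: take t = 2. Certainly 2 ∣ 2, but 4 ∤ 2.

(⟸) Suppose 4 ∣ t and 7 ∣ t. Any common multiple of 4 and 7 is a multiple of their lcm; here gcd(4, 7) = 1, so lcm(4, 7) = 4·7 = 28, so 28 ∣ t. Since 2 ∣ 28, it follows that 2 ∣ t.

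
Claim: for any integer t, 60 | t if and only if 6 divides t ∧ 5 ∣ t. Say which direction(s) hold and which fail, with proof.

(⟹) If 60 ∣ t, write t = 60q. Since 60 = 10·6, t = 6·(10q), so 6 ∣ t; and since 60 = 12·5, t = 5·(12q), so 5 ∣ t.

(⟸) This fails: take t = 30. Both 6 ∣ 30 and 5 ∣ 30, yet 30 is not a multiple of 60 (since 30 = 0·60 + 30), so 60 ∤ 30.

Only the forward direction holds.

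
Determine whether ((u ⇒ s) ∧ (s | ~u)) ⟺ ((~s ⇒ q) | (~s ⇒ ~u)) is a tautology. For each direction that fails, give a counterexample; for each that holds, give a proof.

(⇐) This fails. Under s = F, u = T, q = T, the left side is false but the right side is true.

(⇒) Assume the antecedent. If s is true, (~s ⇒ q) | (~s ⇒ ~u) reduces to true regardless of the other variables. If s is false, the antecedent forces (s = F, u = F, q = F) or (s = F, u = F, q = T), and (~s ⇒ q) | (~s ⇒ ~u) holds there. Either way (~s ⇒ q) | (~s ⇒ ~u) holds.

(⇒) holds; (⇐) fails.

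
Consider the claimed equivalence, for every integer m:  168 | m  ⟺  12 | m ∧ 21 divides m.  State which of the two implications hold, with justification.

Forward direction. If 168 ∣ m, write m = 168q. Since 168 = 14·12, m = 12·(14q), so 12 ∣ m; and since 168 = 8·21, m = 21·(8q), so 21 ∣ m.

Converse. This fails: take m = 84. Both 12 ∣ 84 and 21 ∣ 84, yet 84 is not a multiple of 168 (since 84 = 0·168 + 84), so 168 ∤ 84.

(⇒) holds; (⇐) fails.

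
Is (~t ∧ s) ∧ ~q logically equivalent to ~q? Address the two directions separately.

Not equivalent: only (⇒) holds.

(⇒) Assume the antecedent. If s is true, the antecedent forces (s = T, t = F, q = F), and ~q holds there. If s is false, the antecedent cannot hold. Either way ~q holds.

(⇐) This fails. Under s = F, t = F, q = F, the left side is false but the right side is true.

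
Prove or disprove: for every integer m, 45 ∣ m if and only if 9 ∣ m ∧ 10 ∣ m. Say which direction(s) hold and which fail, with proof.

Forward direction. This fails: take m = 45. Certainly 45 ∣ 45, but 10 ∤ 45.

Converse. Suppose 9 ∣ m and 10 ∣ m. Any common multiple of 9 and 10 is a multiple of their lcm; here gcd(9, 10) = 1, so lcm(9, 10) = 9·10 = 90, so 90 ∣ m. Since 45 ∣ 90, it follows that 45 ∣ m.

(⇒) fails; (⇐) holds.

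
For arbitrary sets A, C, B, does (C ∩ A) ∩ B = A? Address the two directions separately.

(⊆) holds; (⊇) fails.

(⟹) Let x ∈ (C ∩ A) ∩ B. Then x ∈ A ∩ C ∩ B, from which x ∈ A.

(⟸) This inclusion fails. Take A = {1}, C = ∅, B = ∅; then 1 ∈ A but 1 ∉ (C ∩ A) ∩ B.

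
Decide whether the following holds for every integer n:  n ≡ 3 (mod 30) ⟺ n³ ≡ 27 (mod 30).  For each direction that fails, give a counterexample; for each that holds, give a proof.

Both implications hold.

(←) Suppose n³ ≡ 27 (mod 30). The only residue r in {0, …, 29} with r³ ≡ 27 (mod 30) is r = 3, so n ≡ 3 (mod 30).

(→) Suppose n ≡ 3 (mod 30). Write n = 30j + 3. Then (30j + 3)³ = 27000j³ + 8100j² + 810j + 27 = 30(900j³ + 270j² + 27j) + 27, so n³ ≡ 27 (mod 30).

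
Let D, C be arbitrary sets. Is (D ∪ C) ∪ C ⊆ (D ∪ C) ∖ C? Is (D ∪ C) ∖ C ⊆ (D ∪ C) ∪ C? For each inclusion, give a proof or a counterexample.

The sets are not equal: only the reverse inclusion holds.

(⊇) Let x ∈ (D ∪ C) ∖ C. Then x ∈ D and x ∉ C, from which x ∈ (D ∪ C) ∪ C.

(⊆) This inclusion fails. Take D = ∅, C = {1}; then 1 ∈ (D ∪ C) ∪ C but 1 ∉ (D ∪ C) ∖ C.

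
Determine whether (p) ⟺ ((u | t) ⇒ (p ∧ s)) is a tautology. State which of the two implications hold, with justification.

(⟹) This fails. Under s = F, u = T, p = T, t = F, the left side is true but the right side is false.

(⟸) This fails. Under s = F, u = F, p = F, t = F, the left side is false but the right side is true.

Neither implication holds.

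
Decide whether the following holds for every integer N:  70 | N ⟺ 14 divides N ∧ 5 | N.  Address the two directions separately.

Both implications hold.

(→) If 70 ∣ N, write N = 70q. Since 70 = 5·14, N = 14·(5q), so 14 ∣ N; and since 70 = 14·5, N = 5·(14q), so 5 ∣ N.

(←) Suppose 14 ∣ N and 5 ∣ N. Any common multiple of 14 and 5 is a multiple of their lcm; here gcd(14, 5) = 1, so lcm(14, 5) = 14·5 = 70, so 70 ∣ N.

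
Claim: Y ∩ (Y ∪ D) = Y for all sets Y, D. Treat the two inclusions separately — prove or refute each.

(⟹) Let x ∈ Y ∩ (Y ∪ D). Then either x ∈ Y and x ∉ D; or x ∈ Y ∩ D. In each case x ∈ Y, so Y ∩ (Y ∪ D) ⊆ Y.

(⟸) Let x ∈ Y. Then either x ∈ Y and x ∉ D; or x ∈ Y ∩ D. In each case x ∈ Y ∩ (Y ∪ D), so Y ⊆ Y ∩ (Y ∪ D).

The two sets are equal.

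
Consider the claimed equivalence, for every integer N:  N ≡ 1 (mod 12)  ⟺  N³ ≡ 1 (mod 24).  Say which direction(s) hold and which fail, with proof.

Only the converse holds.

(→) This fails: take N = 13. Then 13 ≡ 1 (mod 12), but 13³ = 2197 ≡ 13 (mod 24), not 1.

(←) Conversely, the residues r modulo 24 with r³ ≡ 1 (mod 24) are exactly {1}, and each is ≡ 1 (mod 12).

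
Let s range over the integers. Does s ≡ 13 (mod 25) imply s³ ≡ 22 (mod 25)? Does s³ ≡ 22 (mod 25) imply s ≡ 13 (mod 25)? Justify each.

Both directions hold; the statement is true.

(⟹) Suppose s ≡ 13 (mod 25). Write s = 25j + 13. Then (25j + 13)³ = 15625j³ + 24375j² + 12675j + 2197 = 25(625j³ + 975j² + 507j + 87) + 22, so s³ ≡ 22 (mod 25).

(⟸) Conversely, suppose s³ ≡ 22 (mod 25). The only residue r in {0, …, 24} with r³ ≡ 22 (mod 25) is r = 13, so s ≡ 13 (mod 25).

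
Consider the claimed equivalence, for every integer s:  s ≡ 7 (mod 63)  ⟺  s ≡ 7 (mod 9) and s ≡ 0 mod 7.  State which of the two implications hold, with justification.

Both directions hold.

(→) Suppose s ≡ 7 (mod 63); write s = 63j + 7. Since 9 ∣ 63, reducing mod 9 gives s ≡ 7 (mod 9); since 7 ∣ 63, reducing mod 7 gives s ≡ 7 ≡ 0 (mod 7).

(←) Conversely, if s ≡ 7 (mod 9) and s ≡ 0 (mod 7), then by the Chinese remainder theorem s ≡ 7 (mod 63). This is exactly s ≡ 7 (mod 63).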